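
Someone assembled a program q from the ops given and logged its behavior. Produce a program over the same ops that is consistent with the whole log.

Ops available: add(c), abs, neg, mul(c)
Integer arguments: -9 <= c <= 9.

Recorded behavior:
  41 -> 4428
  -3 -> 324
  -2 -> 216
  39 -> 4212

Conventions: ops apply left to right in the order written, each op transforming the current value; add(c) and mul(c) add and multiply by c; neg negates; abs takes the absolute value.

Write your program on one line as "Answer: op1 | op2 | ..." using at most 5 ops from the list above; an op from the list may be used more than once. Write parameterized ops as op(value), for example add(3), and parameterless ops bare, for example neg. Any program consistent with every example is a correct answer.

neg | abs | mul(6) | mul(-3) | mul(-6)

Check, running the answer program on each example:
  41 -> -41 -> 41 -> 246 -> -738 -> 4428
  -3 -> 3 -> 3 -> 18 -> -54 -> 324
  -2 -> 2 -> 2 -> 12 -> -36 -> 216
  39 -> -39 -> 39 -> 234 -> -702 -> 4212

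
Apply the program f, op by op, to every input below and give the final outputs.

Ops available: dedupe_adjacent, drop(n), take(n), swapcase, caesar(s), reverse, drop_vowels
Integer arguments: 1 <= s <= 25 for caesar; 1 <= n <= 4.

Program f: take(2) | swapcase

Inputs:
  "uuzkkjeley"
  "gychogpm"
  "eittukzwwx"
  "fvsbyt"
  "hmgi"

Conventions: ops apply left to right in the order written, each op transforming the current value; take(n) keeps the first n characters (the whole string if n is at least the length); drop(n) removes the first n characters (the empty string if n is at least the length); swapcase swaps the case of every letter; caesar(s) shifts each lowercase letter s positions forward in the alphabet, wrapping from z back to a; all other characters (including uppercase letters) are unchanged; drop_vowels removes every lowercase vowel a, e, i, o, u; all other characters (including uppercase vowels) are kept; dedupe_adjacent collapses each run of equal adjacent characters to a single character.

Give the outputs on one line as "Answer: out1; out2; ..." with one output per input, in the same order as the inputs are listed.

Execution, op by op:
  "uuzkkjeley" -> "uu" -> "UU"
  "gychogpm" -> "gy" -> "GY"
  "eittukzwwx" -> "ei" -> "EI"
  "fvsbyt" -> "fv" -> "FV"
  "hmgi" -> "hm" -> "HM"

"UU"; "GY"; "EI"; "FV"; "HM"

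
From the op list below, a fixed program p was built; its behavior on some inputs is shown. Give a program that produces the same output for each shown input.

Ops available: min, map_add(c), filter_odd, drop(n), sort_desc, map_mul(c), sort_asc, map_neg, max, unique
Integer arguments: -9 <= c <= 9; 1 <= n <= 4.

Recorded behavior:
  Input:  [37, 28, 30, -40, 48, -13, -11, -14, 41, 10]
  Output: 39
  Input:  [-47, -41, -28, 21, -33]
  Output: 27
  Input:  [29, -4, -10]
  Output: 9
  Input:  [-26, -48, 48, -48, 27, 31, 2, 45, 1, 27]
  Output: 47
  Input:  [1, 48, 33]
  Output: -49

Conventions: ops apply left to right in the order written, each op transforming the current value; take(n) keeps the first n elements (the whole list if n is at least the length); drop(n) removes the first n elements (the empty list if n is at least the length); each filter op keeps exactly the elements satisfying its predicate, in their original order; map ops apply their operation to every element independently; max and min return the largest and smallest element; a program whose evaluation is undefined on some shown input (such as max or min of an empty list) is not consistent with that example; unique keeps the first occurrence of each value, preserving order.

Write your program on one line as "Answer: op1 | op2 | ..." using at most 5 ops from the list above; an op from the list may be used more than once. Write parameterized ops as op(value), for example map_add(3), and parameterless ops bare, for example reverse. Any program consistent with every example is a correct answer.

map_add(1) | map_neg | filter_odd | max

Check, running the answer program on each example:
  [37, 28, 30, -40, 48, -13, -11, -14, 41, 10] -> [38, 29, 31, -39, 49, -12, -10, -13, 42, 11] -> [-38, -29, -31, 39, -49, 12, 10, 13, -42, -11] -> [-29, -31, 39, -49, 13, -11] -> 39
  [-47, -41, -28, 21, -33] -> [-46, -40, -27, 22, -32] -> [46, 40, 27, -22, 32] -> [27] -> 27
  [29, -4, -10] -> [30, -3, -9] -> [-30, 3, 9] -> [3, 9] -> 9
  [-26, -48, 48, -48, 27, 31, 2, 45, 1, 27] -> [-25, -47, 49, -47, 28, 32, 3, 46, 2, 28] -> [25, 47, -49, 47, -28, -32, -3, -46, -2, -28] -> [25, 47, -49, 47, -3] -> 47
  [1, 48, 33] -> [2, 49, 34] -> [-2, -49, -34] -> [-49] -> -49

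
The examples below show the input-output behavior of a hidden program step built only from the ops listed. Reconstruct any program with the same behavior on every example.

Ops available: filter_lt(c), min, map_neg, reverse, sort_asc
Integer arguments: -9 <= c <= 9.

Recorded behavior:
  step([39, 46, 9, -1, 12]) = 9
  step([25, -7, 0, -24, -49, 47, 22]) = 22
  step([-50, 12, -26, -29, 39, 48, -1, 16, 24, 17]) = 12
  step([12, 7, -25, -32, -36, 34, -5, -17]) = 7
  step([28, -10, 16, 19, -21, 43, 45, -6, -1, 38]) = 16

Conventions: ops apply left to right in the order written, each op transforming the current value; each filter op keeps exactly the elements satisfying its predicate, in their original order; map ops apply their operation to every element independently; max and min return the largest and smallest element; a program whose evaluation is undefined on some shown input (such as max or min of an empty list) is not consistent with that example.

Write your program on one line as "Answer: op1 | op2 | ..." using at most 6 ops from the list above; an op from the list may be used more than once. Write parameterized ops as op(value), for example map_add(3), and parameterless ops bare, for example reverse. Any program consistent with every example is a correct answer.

sort_asc | map_neg | filter_lt(-2) | reverse | map_neg | min

Check, running the answer program on each example:
  [39, 46, 9, -1, 12] -> [-1, 9, 12, 39, 46] -> [1, -9, -12, -39, -46] -> [-9, -12, -39, -46] -> [-46, -39, -12, -9] -> [46, 39, 12, 9] -> 9
  [25, -7, 0, -24, -49, 47, 22] -> [-49, -24, -7, 0, 22, 25, 47] -> [49, 24, 7, 0, -22, -25, -47] -> [-22, -25, -47] -> [-47, -25, -22] -> [47, 25, 22] -> 22
  [-50, 12, -26, -29, 39, 48, -1, 16, 24, 17] -> [-50, -29, -26, -1, 12, 16, 17, 24, 39, 48] -> [50, 29, 26, 1, -12, -16, -17, -24, -39, -48] -> [-12, -16, -17, -24, -39, -48] -> [-48, -39, -24, -17, -16, -12] -> [48, 39, 24, 17, 16, 12] -> 12
  [12, 7, -25, -32, -36, 34, -5, -17] -> [-36, -32, -25, -17, -5, 7, 12, 34] -> [36, 32, 25, 17, 5, -7, -12, -34] -> [-7, -12, -34] -> [-34, -12, -7] -> [34, 12, 7] -> 7
  [28, -10, 16, 19, -21, 43, 45, -6, -1, 38] -> [-21, -10, -6, -1, 16, 19, 28, 38, 43, 45] -> [21, 10, 6, 1, -16, -19, -28, -38, -43, -45] -> [-16, -19, -28, -38, -43, -45] -> [-45, -43, -38, -28, -19, -16] -> [45, 43, 38, 28, 19, 16] -> 16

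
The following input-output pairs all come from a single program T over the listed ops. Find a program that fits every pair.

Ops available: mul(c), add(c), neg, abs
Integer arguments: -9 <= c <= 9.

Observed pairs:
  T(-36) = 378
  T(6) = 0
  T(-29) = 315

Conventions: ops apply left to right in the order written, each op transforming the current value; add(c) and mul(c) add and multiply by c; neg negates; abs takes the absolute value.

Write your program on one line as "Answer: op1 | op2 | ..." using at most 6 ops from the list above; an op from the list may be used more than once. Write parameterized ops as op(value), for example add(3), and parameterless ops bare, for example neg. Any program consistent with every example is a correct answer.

neg | add(6) | neg | mul(9) | abs

Check, running the answer program on each example:
  -36 -> 36 -> 42 -> -42 -> -378 -> 378
  6 -> -6 -> 0 -> 0 -> 0 -> 0
  -29 -> 29 -> 35 -> -35 -> -315 -> 315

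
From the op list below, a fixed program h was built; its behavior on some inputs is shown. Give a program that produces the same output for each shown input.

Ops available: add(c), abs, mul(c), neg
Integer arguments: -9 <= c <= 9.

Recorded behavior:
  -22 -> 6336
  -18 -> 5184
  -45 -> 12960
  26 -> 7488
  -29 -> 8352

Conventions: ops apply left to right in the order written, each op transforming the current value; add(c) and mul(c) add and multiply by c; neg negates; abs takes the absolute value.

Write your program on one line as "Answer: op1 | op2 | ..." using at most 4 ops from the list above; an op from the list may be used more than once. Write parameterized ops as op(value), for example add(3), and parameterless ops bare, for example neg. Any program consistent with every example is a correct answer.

mul(6) | abs | mul(6) | mul(8)

Check, running the answer program on each example:
  -22 -> -132 -> 132 -> 792 -> 6336
  -18 -> -108 -> 108 -> 648 -> 5184
  -45 -> -270 -> 270 -> 1620 -> 12960
  26 -> 156 -> 156 -> 936 -> 7488
  -29 -> -174 -> 174 -> 1044 -> 8352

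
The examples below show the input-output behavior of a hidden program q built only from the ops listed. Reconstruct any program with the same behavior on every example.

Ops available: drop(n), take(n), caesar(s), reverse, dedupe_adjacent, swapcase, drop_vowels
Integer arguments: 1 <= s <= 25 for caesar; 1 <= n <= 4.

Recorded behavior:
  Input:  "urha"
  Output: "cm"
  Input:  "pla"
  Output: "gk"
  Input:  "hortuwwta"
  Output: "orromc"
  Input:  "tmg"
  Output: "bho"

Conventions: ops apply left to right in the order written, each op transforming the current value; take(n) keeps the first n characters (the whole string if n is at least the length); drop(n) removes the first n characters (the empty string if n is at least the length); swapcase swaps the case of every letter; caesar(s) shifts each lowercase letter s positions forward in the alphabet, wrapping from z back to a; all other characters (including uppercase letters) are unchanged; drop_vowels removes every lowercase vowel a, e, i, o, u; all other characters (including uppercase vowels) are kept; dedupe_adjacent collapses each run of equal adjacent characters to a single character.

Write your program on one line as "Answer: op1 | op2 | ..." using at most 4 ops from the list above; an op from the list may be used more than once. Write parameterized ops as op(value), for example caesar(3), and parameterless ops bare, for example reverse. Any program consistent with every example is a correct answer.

reverse | drop_vowels | caesar(21)

Check, running the answer program on each example:
  "urha" -> "ahru" -> "hr" -> "cm"
  "pla" -> "alp" -> "lp" -> "gk"
  "hortuwwta" -> "atwwutroh" -> "twwtrh" -> "orromc"
  "tmg" -> "gmt" -> "gmt" -> "bho"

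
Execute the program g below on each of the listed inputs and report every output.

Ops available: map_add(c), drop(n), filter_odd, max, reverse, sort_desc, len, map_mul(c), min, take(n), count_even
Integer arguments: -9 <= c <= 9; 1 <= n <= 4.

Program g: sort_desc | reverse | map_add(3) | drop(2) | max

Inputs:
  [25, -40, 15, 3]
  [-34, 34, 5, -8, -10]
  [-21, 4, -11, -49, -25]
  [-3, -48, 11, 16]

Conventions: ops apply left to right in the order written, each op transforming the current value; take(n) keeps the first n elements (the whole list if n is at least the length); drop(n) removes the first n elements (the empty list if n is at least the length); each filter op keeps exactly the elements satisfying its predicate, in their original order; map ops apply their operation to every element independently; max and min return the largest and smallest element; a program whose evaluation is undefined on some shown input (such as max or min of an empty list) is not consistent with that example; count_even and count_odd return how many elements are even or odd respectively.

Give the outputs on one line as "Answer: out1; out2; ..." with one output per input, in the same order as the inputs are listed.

Execution, op by op:
  [25, -40, 15, 3] -> [25, 15, 3, -40] -> [-40, 3, 15, 25] -> [-37, 6, 18, 28] -> [18, 28] -> 28
  [-34, 34, 5, -8, -10] -> [34, 5, -8, -10, -34] -> [-34, -10, -8, 5, 34] -> [-31, -7, -5, 8, 37] -> [-5, 8, 37] -> 37
  [-21, 4, -11, -49, -25] -> [4, -11, -21, -25, -49] -> [-49, -25, -21, -11, 4] -> [-46, -22, -18, -8, 7] -> [-18, -8, 7] -> 7
  [-3, -48, 11, 16] -> [16, 11, -3, -48] -> [-48, -3, 11, 16] -> [-45, 0, 14, 19] -> [14, 19] -> 19

28; 37; 7; 19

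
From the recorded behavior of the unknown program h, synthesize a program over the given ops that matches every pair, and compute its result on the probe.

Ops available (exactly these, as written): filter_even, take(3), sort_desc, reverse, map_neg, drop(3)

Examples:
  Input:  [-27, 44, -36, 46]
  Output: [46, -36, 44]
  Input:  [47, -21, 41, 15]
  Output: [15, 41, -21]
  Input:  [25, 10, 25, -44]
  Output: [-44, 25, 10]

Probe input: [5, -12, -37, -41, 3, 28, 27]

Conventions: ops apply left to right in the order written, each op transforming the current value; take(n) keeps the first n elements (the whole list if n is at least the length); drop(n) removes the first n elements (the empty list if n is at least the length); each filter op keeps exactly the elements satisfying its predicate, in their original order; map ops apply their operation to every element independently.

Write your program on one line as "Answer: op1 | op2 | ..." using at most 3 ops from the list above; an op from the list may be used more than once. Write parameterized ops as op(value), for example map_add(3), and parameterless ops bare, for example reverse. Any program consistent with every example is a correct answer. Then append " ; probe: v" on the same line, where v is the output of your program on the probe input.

reverse | take(3) ; probe: [27, 28, 3]

Check, running the answer program on each example:
  [-27, 44, -36, 46] -> [46, -36, 44, -27] -> [46, -36, 44]
  [47, -21, 41, 15] -> [15, 41, -21, 47] -> [15, 41, -21]
  [25, 10, 25, -44] -> [-44, 25, 10, 25] -> [-44, 25, 10]
  probe: [5, -12, -37, -41, 3, 28, 27] -> [27, 28, 3, -41, -37, -12, 5] -> [27, 28, 3]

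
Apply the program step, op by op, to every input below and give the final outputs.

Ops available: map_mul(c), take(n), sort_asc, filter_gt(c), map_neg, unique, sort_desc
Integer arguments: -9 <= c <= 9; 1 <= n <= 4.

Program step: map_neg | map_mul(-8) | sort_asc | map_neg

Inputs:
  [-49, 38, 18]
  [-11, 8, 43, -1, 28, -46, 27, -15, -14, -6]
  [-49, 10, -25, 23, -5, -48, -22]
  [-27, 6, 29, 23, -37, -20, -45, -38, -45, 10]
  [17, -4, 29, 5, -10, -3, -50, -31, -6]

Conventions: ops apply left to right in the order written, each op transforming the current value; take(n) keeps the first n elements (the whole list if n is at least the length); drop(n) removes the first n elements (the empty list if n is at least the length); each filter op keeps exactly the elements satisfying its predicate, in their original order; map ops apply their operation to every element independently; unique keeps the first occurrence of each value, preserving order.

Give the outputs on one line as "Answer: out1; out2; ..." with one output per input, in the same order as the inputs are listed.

Execution, op by op:
  [-49, 38, 18] -> [49, -38, -18] -> [-392, 304, 144] -> [-392, 144, 304] -> [392, -144, -304]
  [-11, 8, 43, -1, 28, -46, 27, -15, -14, -6] -> [11, -8, -43, 1, -28, 46, -27, 15, 14, 6] -> [-88, 64, 344, -8, 224, -368, 216, -120, -112, -48] -> [-368, -120, -112, -88, -48, -8, 64, 216, 224, 344] -> [368, 120, 112, 88, 48, 8, -64, -216, -224, -344]
  [-49, 10, -25, 23, -5, -48, -22] -> [49, -10, 25, -23, 5, 48, 22] -> [-392, 80, -200, 184, -40, -384, -176] -> [-392, -384, -200, -176, -40, 80, 184] -> [392, 384, 200, 176, 40, -80, -184]
  [-27, 6, 29, 23, -37, -20, -45, -38, -45, 10] -> [27, -6, -29, -23, 37, 20, 45, 38, 45, -10] -> [-216, 48, 232, 184, -296, -160, -360, -304, -360, 80] -> [-360, -360, -304, -296, -216, -160, 48, 80, 184, 232] -> [360, 360, 304, 296, 216, 160, -48, -80, -184, -232]
  [17, -4, 29, 5, -10, -3, -50, -31, -6] -> [-17, 4, -29, -5, 10, 3, 50, 31, 6] -> [136, -32, 232, 40, -80, -24, -400, -248, -48] -> [-400, -248, -80, -48, -32, -24, 40, 136, 232] -> [400, 248, 80, 48, 32, 24, -40, -136, -232]

[392, -144, -304]; [368, 120, 112, 88, 48, 8, -64, -216, -224, -344]; [392, 384, 200, 176, 40, -80, -184]; [360, 360, 304, 296, 216, 160, -48, -80, -184, -232]; [400, 248, 80, 48, 32, 24, -40, -136, -232]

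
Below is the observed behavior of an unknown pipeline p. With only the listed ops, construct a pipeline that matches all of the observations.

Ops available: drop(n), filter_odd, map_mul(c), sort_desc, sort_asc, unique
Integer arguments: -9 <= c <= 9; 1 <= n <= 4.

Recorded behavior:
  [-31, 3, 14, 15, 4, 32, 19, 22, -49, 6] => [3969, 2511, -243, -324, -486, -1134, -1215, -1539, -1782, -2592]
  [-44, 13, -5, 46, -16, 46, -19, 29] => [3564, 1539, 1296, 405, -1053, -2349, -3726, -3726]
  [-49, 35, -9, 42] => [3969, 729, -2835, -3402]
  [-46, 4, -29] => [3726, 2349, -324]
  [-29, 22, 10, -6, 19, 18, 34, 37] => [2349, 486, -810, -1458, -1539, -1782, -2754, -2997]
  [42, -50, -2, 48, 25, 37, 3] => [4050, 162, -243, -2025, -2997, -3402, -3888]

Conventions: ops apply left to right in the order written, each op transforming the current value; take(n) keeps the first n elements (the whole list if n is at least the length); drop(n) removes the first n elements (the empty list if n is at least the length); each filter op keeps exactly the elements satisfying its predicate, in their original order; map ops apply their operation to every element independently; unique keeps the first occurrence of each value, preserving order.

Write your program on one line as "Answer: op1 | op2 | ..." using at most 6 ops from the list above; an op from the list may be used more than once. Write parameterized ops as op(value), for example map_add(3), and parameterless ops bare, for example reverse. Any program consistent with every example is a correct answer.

sort_asc | map_mul(-9) | sort_asc | map_mul(9) | sort_desc

Check, running the answer program on each example:
  [-31, 3, 14, 15, 4, 32, 19, 22, -49, 6] -> [-49, -31, 3, 4, 6, 14, 15, 19, 22, 32] -> [441, 279, -27, -36, -54, -126, -135, -171, -198, -288] -> [-288, -198, -171, -135, -126, -54, -36, -27, 279, 441] -> [-2592, -1782, -1539, -1215, -1134, -486, -324, -243, 2511, 3969] -> [3969, 2511, -243, -324, -486, -1134, -1215, -1539, -1782, -2592]
  [-44, 13, -5, 46, -16, 46, -19, 29] -> [-44, -19, -16, -5, 13, 29, 46, 46] -> [396, 171, 144, 45, -117, -261, -414, -414] -> [-414, -414, -261, -117, 45, 144, 171, 396] -> [-3726, -3726, -2349, -1053, 405, 1296, 1539, 3564] -> [3564, 1539, 1296, 405, -1053, -2349, -3726, -3726]
  [-49, 35, -9, 42] -> [-49, -9, 35, 42] -> [441, 81, -315, -378] -> [-378, -315, 81, 441] -> [-3402, -2835, 729, 3969] -> [3969, 729, -2835, -3402]
  [-46, 4, -29] -> [-46, -29, 4] -> [414, 261, -36] -> [-36, 261, 414] -> [-324, 2349, 3726] -> [3726, 2349, -324]
  [-29, 22, 10, -6, 19, 18, 34, 37] -> [-29, -6, 10, 18, 19, 22, 34, 37] -> [261, 54, -90, -162, -171, -198, -306, -333] -> [-333, -306, -198, -171, -162, -90, 54, 261] -> [-2997, -2754, -1782, -1539, -1458, -810, 486, 2349] -> [2349, 486, -810, -1458, -1539, -1782, -2754, -2997]
  [42, -50, -2, 48, 25, 37, 3] -> [-50, -2, 3, 25, 37, 42, 48] -> [450, 18, -27, -225, -333, -378, -432] -> [-432, -378, -333, -225, -27, 18, 450] -> [-3888, -3402, -2997, -2025, -243, 162, 4050] -> [4050, 162, -243, -2025, -2997, -3402, -3888]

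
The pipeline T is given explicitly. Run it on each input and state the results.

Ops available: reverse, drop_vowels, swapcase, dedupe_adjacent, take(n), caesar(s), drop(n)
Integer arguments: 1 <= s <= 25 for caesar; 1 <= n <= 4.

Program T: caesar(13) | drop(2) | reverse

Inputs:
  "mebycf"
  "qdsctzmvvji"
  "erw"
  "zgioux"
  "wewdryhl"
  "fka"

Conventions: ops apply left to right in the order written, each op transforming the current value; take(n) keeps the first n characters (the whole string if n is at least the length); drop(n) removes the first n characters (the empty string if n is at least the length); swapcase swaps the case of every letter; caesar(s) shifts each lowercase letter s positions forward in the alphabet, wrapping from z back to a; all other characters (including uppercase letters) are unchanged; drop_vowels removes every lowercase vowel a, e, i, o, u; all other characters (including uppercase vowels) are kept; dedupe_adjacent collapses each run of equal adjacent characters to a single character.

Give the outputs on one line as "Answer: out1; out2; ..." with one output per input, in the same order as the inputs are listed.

Execution, op by op:
  "mebycf" -> "zrolps" -> "olps" -> "splo"
  "qdsctzmvvji" -> "dqfpgmziiwv" -> "fpgmziiwv" -> "vwiizmgpf"
  "erw" -> "rej" -> "j" -> "j"
  "zgioux" -> "mtvbhk" -> "vbhk" -> "khbv"
  "wewdryhl" -> "jrjqeluy" -> "jqeluy" -> "yuleqj"
  "fka" -> "sxn" -> "n" -> "n"

"splo"; "vwiizmgpf"; "j"; "khbv"; "yuleqj"; "n"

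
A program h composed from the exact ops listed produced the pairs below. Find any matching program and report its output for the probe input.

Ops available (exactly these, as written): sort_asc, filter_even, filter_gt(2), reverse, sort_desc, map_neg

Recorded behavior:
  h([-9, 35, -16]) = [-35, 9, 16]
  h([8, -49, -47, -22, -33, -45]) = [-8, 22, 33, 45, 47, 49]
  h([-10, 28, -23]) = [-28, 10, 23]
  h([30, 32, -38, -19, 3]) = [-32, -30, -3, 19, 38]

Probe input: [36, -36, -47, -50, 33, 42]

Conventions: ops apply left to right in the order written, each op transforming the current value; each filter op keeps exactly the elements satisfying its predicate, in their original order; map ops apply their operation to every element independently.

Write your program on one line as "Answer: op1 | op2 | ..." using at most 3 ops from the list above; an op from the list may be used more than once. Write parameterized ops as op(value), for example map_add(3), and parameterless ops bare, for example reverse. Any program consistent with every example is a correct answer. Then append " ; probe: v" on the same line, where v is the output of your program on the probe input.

sort_asc | reverse | map_neg ; probe: [-42, -36, -33, 36, 47, 50]

Check, running the answer program on each example:
  [-9, 35, -16] -> [-16, -9, 35] -> [35, -9, -16] -> [-35, 9, 16]
  [8, -49, -47, -22, -33, -45] -> [-49, -47, -45, -33, -22, 8] -> [8, -22, -33, -45, -47, -49] -> [-8, 22, 33, 45, 47, 49]
  [-10, 28, -23] -> [-23, -10, 28] -> [28, -10, -23] -> [-28, 10, 23]
  [30, 32, -38, -19, 3] -> [-38, -19, 3, 30, 32] -> [32, 30, 3, -19, -38] -> [-32, -30, -3, 19, 38]
  probe: [36, -36, -47, -50, 33, 42] -> [-50, -47, -36, 33, 36, 42] -> [42, 36, 33, -36, -47, -50] -> [-42, -36, -33, 36, 47, 50]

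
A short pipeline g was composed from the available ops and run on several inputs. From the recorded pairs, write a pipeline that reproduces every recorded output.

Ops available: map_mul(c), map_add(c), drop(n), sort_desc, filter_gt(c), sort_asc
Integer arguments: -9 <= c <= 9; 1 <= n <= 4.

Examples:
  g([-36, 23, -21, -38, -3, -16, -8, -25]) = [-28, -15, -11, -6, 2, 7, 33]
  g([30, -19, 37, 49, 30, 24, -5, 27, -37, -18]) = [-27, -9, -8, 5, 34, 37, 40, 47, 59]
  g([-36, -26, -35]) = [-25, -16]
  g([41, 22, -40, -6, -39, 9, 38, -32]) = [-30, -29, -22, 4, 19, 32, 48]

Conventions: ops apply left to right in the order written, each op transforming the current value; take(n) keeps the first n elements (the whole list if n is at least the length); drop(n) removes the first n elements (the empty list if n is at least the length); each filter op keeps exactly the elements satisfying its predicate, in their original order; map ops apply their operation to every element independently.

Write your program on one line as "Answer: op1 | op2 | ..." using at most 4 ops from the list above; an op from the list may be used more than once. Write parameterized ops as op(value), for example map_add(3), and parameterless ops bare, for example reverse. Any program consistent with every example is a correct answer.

map_add(5) | map_add(5) | drop(1) | sort_asc

Check, running the answer program on each example:
  [-36, 23, -21, -38, -3, -16, -8, -25] -> [-31, 28, -16, -33, 2, -11, -3, -20] -> [-26, 33, -11, -28, 7, -6, 2, -15] -> [33, -11, -28, 7, -6, 2, -15] -> [-28, -15, -11, -6, 2, 7, 33]
  [30, -19, 37, 49, 30, 24, -5, 27, -37, -18] -> [35, -14, 42, 54, 35, 29, 0, 32, -32, -13] -> [40, -9, 47, 59, 40, 34, 5, 37, -27, -8] -> [-9, 47, 59, 40, 34, 5, 37, -27, -8] -> [-27, -9, -8, 5, 34, 37, 40, 47, 59]
  [-36, -26, -35] -> [-31, -21, -30] -> [-26, -16, -25] -> [-16, -25] -> [-25, -16]
  [41, 22, -40, -6, -39, 9, 38, -32] -> [46, 27, -35, -1, -34, 14, 43, -27] -> [51, 32, -30, 4, -29, 19, 48, -22] -> [32, -30, 4, -29, 19, 48, -22] -> [-30, -29, -22, 4, 19, 32, 48]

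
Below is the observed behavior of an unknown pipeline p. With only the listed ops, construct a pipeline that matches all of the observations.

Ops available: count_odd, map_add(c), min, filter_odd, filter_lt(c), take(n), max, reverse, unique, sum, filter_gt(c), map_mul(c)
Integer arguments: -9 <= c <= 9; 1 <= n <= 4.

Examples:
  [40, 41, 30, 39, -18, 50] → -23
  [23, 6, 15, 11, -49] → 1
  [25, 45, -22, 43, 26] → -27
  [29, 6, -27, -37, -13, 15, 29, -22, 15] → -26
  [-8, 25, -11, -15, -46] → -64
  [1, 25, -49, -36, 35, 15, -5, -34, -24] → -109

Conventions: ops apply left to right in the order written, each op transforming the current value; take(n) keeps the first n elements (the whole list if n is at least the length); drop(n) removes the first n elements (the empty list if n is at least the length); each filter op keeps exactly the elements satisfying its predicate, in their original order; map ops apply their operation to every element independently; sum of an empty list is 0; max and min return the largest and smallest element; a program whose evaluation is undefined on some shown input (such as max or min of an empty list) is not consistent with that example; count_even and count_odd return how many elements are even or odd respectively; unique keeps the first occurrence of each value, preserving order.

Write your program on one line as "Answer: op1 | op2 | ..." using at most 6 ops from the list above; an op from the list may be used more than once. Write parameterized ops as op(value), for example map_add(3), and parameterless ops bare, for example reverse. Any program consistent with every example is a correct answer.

map_add(3) | reverse | map_add(-8) | filter_odd | filter_lt(9) | sum

Check, running the answer program on each example:
  [40, 41, 30, 39, -18, 50] -> [43, 44, 33, 42, -15, 53] -> [53, -15, 42, 33, 44, 43] -> [45, -23, 34, 25, 36, 35] -> [45, -23, 25, 35] -> [-23] -> -23
  [23, 6, 15, 11, -49] -> [26, 9, 18, 14, -46] -> [-46, 14, 18, 9, 26] -> [-54, 6, 10, 1, 18] -> [1] -> [1] -> 1
  [25, 45, -22, 43, 26] -> [28, 48, -19, 46, 29] -> [29, 46, -19, 48, 28] -> [21, 38, -27, 40, 20] -> [21, -27] -> [-27] -> -27
  [29, 6, -27, -37, -13, 15, 29, -22, 15] -> [32, 9, -24, -34, -10, 18, 32, -19, 18] -> [18, -19, 32, 18, -10, -34, -24, 9, 32] -> [10, -27, 24, 10, -18, -42, -32, 1, 24] -> [-27, 1] -> [-27, 1] -> -26
  [-8, 25, -11, -15, -46] -> [-5, 28, -8, -12, -43] -> [-43, -12, -8, 28, -5] -> [-51, -20, -16, 20, -13] -> [-51, -13] -> [-51, -13] -> -64
  [1, 25, -49, -36, 35, 15, -5, -34, -24] -> [4, 28, -46, -33, 38, 18, -2, -31, -21] -> [-21, -31, -2, 18, 38, -33, -46, 28, 4] -> [-29, -39, -10, 10, 30, -41, -54, 20, -4] -> [-29, -39, -41] -> [-29, -39, -41] -> -109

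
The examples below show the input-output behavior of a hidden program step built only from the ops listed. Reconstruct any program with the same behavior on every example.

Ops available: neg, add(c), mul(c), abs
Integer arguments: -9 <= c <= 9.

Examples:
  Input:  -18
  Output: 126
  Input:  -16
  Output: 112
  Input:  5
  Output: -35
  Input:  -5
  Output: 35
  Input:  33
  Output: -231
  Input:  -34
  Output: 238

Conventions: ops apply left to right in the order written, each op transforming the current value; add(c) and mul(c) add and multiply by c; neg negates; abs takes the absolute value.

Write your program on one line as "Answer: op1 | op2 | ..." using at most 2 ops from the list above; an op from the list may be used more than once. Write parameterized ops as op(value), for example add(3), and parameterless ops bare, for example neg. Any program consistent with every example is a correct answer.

neg | mul(7)

Check, running the answer program on each example:
  -18 -> 18 -> 126
  -16 -> 16 -> 112
  5 -> -5 -> -35
  -5 -> 5 -> 35
  33 -> -33 -> -231
  -34 -> 34 -> 238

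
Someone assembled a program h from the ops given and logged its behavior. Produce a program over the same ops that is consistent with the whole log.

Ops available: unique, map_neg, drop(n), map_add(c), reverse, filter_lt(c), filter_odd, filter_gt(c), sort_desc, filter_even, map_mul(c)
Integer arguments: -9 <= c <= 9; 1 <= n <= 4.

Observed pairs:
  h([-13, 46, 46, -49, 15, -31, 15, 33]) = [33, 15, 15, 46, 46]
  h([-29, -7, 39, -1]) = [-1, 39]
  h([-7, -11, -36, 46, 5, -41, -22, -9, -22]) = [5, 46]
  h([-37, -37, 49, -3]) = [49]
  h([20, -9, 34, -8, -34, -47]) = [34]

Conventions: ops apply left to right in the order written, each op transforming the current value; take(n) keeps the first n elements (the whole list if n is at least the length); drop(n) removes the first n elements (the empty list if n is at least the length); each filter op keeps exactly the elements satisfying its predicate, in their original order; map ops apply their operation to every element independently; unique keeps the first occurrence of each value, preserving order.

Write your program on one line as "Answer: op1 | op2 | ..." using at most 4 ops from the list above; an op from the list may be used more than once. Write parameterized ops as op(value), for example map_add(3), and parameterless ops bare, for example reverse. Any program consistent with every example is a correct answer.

drop(1) | filter_gt(-2) | reverse

Check, running the answer program on each example:
  [-13, 46, 46, -49, 15, -31, 15, 33] -> [46, 46, -49, 15, -31, 15, 33] -> [46, 46, 15, 15, 33] -> [33, 15, 15, 46, 46]
  [-29, -7, 39, -1] -> [-7, 39, -1] -> [39, -1] -> [-1, 39]
  [-7, -11, -36, 46, 5, -41, -22, -9, -22] -> [-11, -36, 46, 5, -41, -22, -9, -22] -> [46, 5] -> [5, 46]
  [-37, -37, 49, -3] -> [-37, 49, -3] -> [49] -> [49]
  [20, -9, 34, -8, -34, -47] -> [-9, 34, -8, -34, -47] -> [34] -> [34]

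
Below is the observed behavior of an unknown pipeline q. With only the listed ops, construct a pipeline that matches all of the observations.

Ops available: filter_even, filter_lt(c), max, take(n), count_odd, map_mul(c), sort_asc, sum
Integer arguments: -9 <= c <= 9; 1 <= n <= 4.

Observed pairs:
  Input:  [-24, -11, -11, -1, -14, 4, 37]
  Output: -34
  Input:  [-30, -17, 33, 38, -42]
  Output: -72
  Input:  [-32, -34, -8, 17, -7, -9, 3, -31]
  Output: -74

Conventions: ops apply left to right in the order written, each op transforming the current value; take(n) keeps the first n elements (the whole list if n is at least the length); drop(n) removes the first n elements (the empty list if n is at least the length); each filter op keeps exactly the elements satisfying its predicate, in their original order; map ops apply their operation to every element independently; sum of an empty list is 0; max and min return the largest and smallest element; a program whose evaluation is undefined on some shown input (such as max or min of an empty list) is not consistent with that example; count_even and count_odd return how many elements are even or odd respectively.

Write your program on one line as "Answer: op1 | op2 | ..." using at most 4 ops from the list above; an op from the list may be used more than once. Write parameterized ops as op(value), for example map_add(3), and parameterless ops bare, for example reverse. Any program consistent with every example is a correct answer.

filter_even | filter_lt(6) | sort_asc | sum

Check, running the answer program on each example:
  [-24, -11, -11, -1, -14, 4, 37] -> [-24, -14, 4] -> [-24, -14, 4] -> [-24, -14, 4] -> -34
  [-30, -17, 33, 38, -42] -> [-30, 38, -42] -> [-30, -42] -> [-42, -30] -> -72
  [-32, -34, -8, 17, -7, -9, 3, -31] -> [-32, -34, -8] -> [-32, -34, -8] -> [-34, -32, -8] -> -74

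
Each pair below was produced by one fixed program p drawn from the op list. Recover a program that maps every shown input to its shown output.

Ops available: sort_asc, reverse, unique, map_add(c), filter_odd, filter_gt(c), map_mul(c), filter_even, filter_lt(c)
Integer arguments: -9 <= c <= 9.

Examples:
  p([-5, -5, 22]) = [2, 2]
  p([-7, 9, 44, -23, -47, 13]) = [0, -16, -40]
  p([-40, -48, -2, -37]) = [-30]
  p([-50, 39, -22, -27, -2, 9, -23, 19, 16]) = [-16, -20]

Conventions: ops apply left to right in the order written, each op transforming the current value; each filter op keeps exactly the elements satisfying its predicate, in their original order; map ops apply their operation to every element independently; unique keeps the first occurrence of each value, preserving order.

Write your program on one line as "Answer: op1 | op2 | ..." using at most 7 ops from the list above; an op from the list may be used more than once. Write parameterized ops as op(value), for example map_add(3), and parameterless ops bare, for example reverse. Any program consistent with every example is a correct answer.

filter_lt(0) | reverse | sort_asc | filter_odd | map_add(7) | reverse

Check, running the answer program on each example:
  [-5, -5, 22] -> [-5, -5] -> [-5, -5] -> [-5, -5] -> [-5, -5] -> [2, 2] -> [2, 2]
  [-7, 9, 44, -23, -47, 13] -> [-7, -23, -47] -> [-47, -23, -7] -> [-47, -23, -7] -> [-47, -23, -7] -> [-40, -16, 0] -> [0, -16, -40]
  [-40, -48, -2, -37] -> [-40, -48, -2, -37] -> [-37, -2, -48, -40] -> [-48, -40, -37, -2] -> [-37] -> [-30] -> [-30]
  [-50, 39, -22, -27, -2, 9, -23, 19, 16] -> [-50, -22, -27, -2, -23] -> [-23, -2, -27, -22, -50] -> [-50, -27, -23, -22, -2] -> [-27, -23] -> [-20, -16] -> [-16, -20]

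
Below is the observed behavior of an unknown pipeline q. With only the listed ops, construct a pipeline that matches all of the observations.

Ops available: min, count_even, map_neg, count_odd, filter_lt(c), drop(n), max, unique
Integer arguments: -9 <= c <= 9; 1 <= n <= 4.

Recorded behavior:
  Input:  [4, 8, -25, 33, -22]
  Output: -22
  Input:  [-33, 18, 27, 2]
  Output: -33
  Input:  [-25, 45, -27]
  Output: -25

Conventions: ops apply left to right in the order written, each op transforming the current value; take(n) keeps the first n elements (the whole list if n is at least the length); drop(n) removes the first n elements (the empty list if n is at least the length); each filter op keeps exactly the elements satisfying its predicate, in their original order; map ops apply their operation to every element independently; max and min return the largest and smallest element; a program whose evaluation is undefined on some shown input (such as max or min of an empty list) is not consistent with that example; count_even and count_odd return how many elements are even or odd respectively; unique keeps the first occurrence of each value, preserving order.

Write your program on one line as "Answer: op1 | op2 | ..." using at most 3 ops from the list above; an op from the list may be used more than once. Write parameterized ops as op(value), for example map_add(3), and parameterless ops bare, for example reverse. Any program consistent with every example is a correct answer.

filter_lt(-2) | max

Check, running the answer program on each example:
  [4, 8, -25, 33, -22] -> [-25, -22] -> -22
  [-33, 18, 27, 2] -> [-33] -> -33
  [-25, 45, -27] -> [-25, -27] -> -25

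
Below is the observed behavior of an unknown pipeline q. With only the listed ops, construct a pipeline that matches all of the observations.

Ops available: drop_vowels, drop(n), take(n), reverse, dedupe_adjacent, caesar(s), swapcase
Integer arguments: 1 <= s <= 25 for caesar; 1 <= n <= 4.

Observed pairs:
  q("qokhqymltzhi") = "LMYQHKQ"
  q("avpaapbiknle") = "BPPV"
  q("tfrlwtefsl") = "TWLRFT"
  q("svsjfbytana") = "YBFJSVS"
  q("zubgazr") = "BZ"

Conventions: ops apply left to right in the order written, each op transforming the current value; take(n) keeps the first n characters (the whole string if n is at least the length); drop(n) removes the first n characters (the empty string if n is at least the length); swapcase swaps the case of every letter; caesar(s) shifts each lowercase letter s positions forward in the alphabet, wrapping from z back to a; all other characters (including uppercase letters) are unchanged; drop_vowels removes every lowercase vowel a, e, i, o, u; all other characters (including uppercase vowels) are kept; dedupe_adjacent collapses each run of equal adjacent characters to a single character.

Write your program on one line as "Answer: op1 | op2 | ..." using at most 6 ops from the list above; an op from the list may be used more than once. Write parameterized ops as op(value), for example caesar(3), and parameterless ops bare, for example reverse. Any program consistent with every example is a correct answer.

dedupe_adjacent | reverse | drop(4) | drop_vowels | swapcase

Check, running the answer program on each example:
  "qokhqymltzhi" -> "qokhqymltzhi" -> "ihztlmyqhkoq" -> "lmyqhkoq" -> "lmyqhkq" -> "LMYQHKQ"
  "avpaapbiknle" -> "avpapbiknle" -> "elnkibpapva" -> "ibpapva" -> "bppv" -> "BPPV"
  "tfrlwtefsl" -> "tfrlwtefsl" -> "lsfetwlrft" -> "twlrft" -> "twlrft" -> "TWLRFT"
  "svsjfbytana" -> "svsjfbytana" -> "anatybfjsvs" -> "ybfjsvs" -> "ybfjsvs" -> "YBFJSVS"
  "zubgazr" -> "zubgazr" -> "rzagbuz" -> "buz" -> "bz" -> "BZ"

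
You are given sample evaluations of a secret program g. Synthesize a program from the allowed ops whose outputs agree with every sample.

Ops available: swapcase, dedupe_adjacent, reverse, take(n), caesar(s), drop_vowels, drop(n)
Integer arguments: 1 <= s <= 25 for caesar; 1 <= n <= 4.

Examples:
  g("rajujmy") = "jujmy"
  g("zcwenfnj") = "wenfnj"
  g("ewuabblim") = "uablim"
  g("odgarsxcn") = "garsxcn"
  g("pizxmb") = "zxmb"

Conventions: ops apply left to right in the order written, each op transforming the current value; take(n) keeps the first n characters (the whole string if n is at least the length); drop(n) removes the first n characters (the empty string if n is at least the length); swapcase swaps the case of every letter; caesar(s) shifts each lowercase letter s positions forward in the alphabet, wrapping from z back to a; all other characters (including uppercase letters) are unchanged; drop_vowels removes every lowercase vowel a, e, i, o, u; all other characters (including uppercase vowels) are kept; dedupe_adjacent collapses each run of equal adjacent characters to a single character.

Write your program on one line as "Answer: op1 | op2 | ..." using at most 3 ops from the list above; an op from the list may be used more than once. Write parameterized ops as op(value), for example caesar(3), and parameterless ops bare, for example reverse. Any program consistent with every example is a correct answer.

drop(2) | dedupe_adjacent

Check, running the answer program on each example:
  "rajujmy" -> "jujmy" -> "jujmy"
  "zcwenfnj" -> "wenfnj" -> "wenfnj"
  "ewuabblim" -> "uabblim" -> "uablim"
  "odgarsxcn" -> "garsxcn" -> "garsxcn"
  "pizxmb" -> "zxmb" -> "zxmb"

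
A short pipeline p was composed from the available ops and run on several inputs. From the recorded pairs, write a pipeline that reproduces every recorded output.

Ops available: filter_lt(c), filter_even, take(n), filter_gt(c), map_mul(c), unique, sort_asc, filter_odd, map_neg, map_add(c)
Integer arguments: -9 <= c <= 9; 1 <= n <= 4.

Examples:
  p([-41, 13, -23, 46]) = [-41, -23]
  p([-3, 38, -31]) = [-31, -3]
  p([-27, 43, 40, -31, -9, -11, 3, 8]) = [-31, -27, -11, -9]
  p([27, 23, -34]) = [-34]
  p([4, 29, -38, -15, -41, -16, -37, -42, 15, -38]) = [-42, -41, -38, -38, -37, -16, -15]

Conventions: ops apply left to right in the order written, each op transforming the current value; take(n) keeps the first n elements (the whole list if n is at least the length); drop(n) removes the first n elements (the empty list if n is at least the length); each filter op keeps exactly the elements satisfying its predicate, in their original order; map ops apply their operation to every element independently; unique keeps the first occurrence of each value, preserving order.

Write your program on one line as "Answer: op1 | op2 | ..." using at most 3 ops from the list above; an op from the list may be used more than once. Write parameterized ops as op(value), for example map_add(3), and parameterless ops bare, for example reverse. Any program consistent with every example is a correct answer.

sort_asc | filter_lt(8) | filter_lt(2)

Check, running the answer program on each example:
  [-41, 13, -23, 46] -> [-41, -23, 13, 46] -> [-41, -23] -> [-41, -23]
  [-3, 38, -31] -> [-31, -3, 38] -> [-31, -3] -> [-31, -3]
  [-27, 43, 40, -31, -9, -11, 3, 8] -> [-31, -27, -11, -9, 3, 8, 40, 43] -> [-31, -27, -11, -9, 3] -> [-31, -27, -11, -9]
  [27, 23, -34] -> [-34, 23, 27] -> [-34] -> [-34]
  [4, 29, -38, -15, -41, -16, -37, -42, 15, -38] -> [-42, -41, -38, -38, -37, -16, -15, 4, 15, 29] -> [-42, -41, -38, -38, -37, -16, -15, 4] -> [-42, -41, -38, -38, -37, -16, -15]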